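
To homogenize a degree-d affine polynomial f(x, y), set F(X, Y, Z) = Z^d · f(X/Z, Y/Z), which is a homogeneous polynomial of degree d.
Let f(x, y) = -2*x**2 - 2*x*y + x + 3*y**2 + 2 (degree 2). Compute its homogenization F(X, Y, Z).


F(X, Y, Z) = -2*X**2 - 2*X*Y + X*Z + 3*Y**2 + 2*Z**2

deg(f) = 2.
Substitute x = X/Z, y = Y/Z into f, then multiply by Z^2.
  monomial -2·x^2·y^0 ↦ -2·X^2·Y^0·Z^0.
  monomial -2·x^1·y^1 ↦ -2·X^1·Y^1·Z^0.
  monomial 1·x^1·y^0 ↦ 1·X^1·Y^0·Z^1.
  monomial 3·x^0·y^2 ↦ 3·X^0·Y^2·Z^0.
  monomial 2·x^0·y^0 ↦ 2·X^0·Y^0·Z^2.
Collecting: F(X, Y, Z) = -2*X**2 - 2*X*Y + X*Z + 3*Y**2 + 2*Z**2.


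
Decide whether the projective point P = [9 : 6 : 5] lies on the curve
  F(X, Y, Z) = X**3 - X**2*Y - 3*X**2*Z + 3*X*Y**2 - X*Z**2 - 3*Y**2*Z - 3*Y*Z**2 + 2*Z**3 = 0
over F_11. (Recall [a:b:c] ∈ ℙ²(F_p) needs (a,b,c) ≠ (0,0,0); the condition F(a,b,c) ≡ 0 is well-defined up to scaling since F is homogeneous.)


F(9,6,5) ≡ 3 (mod 11); P is NOT on the curve.

Evaluate F(9, 6, 5) term-by-term (mod 11).
  X**3 ↦ 1·729·1·1 = 729
  -X**2*Y ↦ -1·81·6·1 = -486
  -3*X**2*Z ↦ -3·81·1·5 = -1215
  3*X*Y**2 ↦ 3·9·36·1 = 972
  -X*Z**2 ↦ -1·9·1·25 = -225
  -3*Y**2*Z ↦ -3·1·36·5 = -540
  -3*Y*Z**2 ↦ -3·1·6·25 = -450
  2*Z**3 ↦ 2·1·1·125 = 250
Sum: F(9, 6, 5) = (729) + (-486) + (-1215) + (972) + (-225) + (-540) + (-450) + (250) = -965.
Reducing mod 11: -965 ≡ 3 (mod 11).
Since F(a, b, c) ≡ 3 ≠ 0 (mod 11), P does NOT lie on the curve.


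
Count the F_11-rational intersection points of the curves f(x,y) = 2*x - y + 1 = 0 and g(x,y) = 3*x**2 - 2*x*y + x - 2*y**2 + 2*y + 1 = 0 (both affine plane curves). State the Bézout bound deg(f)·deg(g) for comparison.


Common zeros: ∅; count = 0; Bézout bound = 2.

deg(f) = 1, deg(g) = 2, so Bézout bound = 2.
Scan x ∈ F_11. For each x, list the y ∈ F_11 with f(x, y) ≡ 0 and those with g(x, y) ≡ 0 (mod 11); the common zeros in that column are the intersection.
  x = 0: f ≡ 0 at y ∈ {1}; g ≡ 0 at y ∈ {3, 9}; common: ∅.
  x = 1: f ≡ 0 at y ∈ {3}; g ≡ 0 at y ∈ ∅; common: ∅.
  x = 2: f ≡ 0 at y ∈ {5}; g ≡ 0 at y ∈ {1, 9}; common: ∅.
  x = 3: f ≡ 0 at y ∈ {7}; g ≡ 0 at y ∈ {10}; common: ∅.
  x = 4: f ≡ 0 at y ∈ {9}; g ≡ 0 at y ∈ {2, 6}; common: ∅.
  x = 5: f ≡ 0 at y ∈ {0}; g ≡ 0 at y ∈ ∅; common: ∅.
  x = 6: f ≡ 0 at y ∈ {2}; g ≡ 0 at y ∈ ∅; common: ∅.
  x = 7: f ≡ 0 at y ∈ {4}; g ≡ 0 at y ∈ {6, 10}; common: ∅.
  x = 8: f ≡ 0 at y ∈ {6}; g ≡ 0 at y ∈ {2}; common: ∅.
  x = 9: f ≡ 0 at y ∈ {8}; g ≡ 0 at y ∈ {0, 3}; common: ∅.
  x = 10: f ≡ 0 at y ∈ {10}; g ≡ 0 at y ∈ ∅; common: ∅.
Collecting: common zeros = ∅, so the count is 0.
Comparison with the Bézout bound: 0 ≤ 2 = deg(f)·deg(g), as expected for curves with no common component (the affine F_11-count falls short of the bound because intersections may lie at infinity, over extension fields, or carry multiplicity).


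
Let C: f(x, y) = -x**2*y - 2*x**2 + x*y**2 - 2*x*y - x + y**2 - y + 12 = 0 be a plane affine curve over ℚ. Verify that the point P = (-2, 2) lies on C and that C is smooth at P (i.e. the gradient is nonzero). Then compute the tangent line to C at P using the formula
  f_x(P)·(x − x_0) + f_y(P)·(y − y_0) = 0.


Tangent line at P: 15*x - 5*y + 40 = 0.

Step 1: f(-2, 2) = 0, so P lies on C.
Step 2: partial derivatives
  f_x(x, y) = -2*x*y - 4*x + y**2 - 2*y - 1, f_y(x, y) = -x**2 + 2*x*y - 2*x + 2*y - 1.
  f_x(P) = 15, f_y(P) = -5 (gradient nonzero, so P is smooth).
Step 3: tangent line at P: 15·(x − -2) + -5·(y − 2) = 0.
Expanding: 15*x - 5*y + 40 = 0.


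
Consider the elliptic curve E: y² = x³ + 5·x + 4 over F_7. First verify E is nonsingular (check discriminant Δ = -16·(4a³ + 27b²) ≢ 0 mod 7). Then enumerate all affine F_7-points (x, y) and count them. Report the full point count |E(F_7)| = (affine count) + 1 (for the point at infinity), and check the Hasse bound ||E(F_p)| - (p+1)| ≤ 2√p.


Affine points = {(0, 2), (0, 5), (2, 1), (2, 6), (3, 2), (3, 5), (4, 2), (4, 5), (5, 0)}; affine count = 9; |E(F_7)| = 10.

Discriminant check: Δ ∝ 4a³ + 27b² = 4·5³ + 27·4² = 4·125 + 27·16 ≡ 1 (mod 7). Nonzero ⇒ E is nonsingular.
For each x ∈ F_7, compute rhs = x³ + 5·x + 4 mod 7, then count y ∈ F_7 with y² ≡ rhs.
  x = 0: rhs = 4, matching y values: 2, 5 (2 points).
  x = 1: rhs = 3, matching y values: none (0 points).
  x = 2: rhs = 1, matching y values: 1, 6 (2 points).
  x = 3: rhs = 4, matching y values: 2, 5 (2 points).
  x = 4: rhs = 4, matching y values: 2, 5 (2 points).
  x = 5: rhs = 0, matching y values: 0 (1 points).
  x = 6: rhs = 5, matching y values: none (0 points).
Total affine count: 9.
Full point count |E(F_7)| = 9 + 1 = 10.
Hasse bound: |10 − (7+1)| = |2| = 2 ≤ 2√7 ≈ 5.2915 ✓.


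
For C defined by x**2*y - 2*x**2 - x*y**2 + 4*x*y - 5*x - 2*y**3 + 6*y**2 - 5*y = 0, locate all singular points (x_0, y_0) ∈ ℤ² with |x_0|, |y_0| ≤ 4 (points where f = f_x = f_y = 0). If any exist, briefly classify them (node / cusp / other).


Singular points: {(-1, 1)}; classification: node.

Compute partial derivatives:
  f_x = 2*x*y - 4*x - y**2 + 4*y - 5.
  f_y = x**2 - 2*x*y + 4*x - 6*y**2 + 12*y - 5.
Scan x_0 ∈ {−4, ..., 4}. For each x_0, f_y(x_0, y) is a polynomial in y; find its integer roots y ∈ {−4, ..., 4}, then test f_x and f at those candidates.
  x = -4: f_y(-4, y) = -6*y**2 + 20*y - 5; no integer root y with |y| ≤ 4.
  x = -3: f_y(-3, y) = -6*y**2 + 18*y - 8; no integer root y with |y| ≤ 4.
  x = -2: f_y(-2, y) = -6*y**2 + 16*y - 9; no integer root y with |y| ≤ 4.
  x = -1: f_y(-1, y) = -6*y**2 + 14*y - 8; vanishes at y ∈ {1}. (-1, 1): f_x = 0, f = 0 — SINGULAR.
  x = 0: f_y(0, y) = -6*y**2 + 12*y - 5; no integer root y with |y| ≤ 4.
  x = 1: f_y(1, y) = -6*y**2 + 10*y; vanishes at y ∈ {0}. (1, 0): f_x = -9 ≠ 0.
  x = 2: f_y(2, y) = -6*y**2 + 8*y + 7; no integer root y with |y| ≤ 4.
  x = 3: f_y(3, y) = -6*y**2 + 6*y + 16; no integer root y with |y| ≤ 4.
  x = 4: f_y(4, y) = -6*y**2 + 4*y + 27; no integer root y with |y| ≤ 4.
Only singular point on the grid: (-1, 1).
Classify: substitute x = -1 + u, y = 1 + v and expand: f = u**2*v - u**2 - u*v**2 - 2*v**3 + v**2.
No constant or linear terms (consistent with a singular point). Quadratic part: -u**2 + v**2. Cubic part: u**2*v - u*v**2 - 2*v**3.
The quadratic part v**2 - u**2 = (v − u)(v + u) splits into two distinct linear factors, so there are two distinct tangent lines y − 1 = ±(x − -1) — this is a node (ordinary double point).
Classification: node.


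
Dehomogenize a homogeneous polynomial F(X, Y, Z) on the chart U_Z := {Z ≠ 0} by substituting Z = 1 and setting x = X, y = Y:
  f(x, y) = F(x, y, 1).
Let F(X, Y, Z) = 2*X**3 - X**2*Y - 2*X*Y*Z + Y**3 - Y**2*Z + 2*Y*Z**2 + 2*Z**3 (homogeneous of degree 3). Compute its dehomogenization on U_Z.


f(x, y) = 2*x**3 - x**2*y - 2*x*y + y**3 - y**2 + 2*y + 2

On U_Z we set Z = 1. Each monomial c·X^i·Y^j·Z^k in F becomes c·x^i·y^j·1^k = c·x^i·y^j.
Substituting Z = 1: F(X, Y, 1) = 2*x**3 - x**2*y - 2*x*y + y**3 - y**2 + 2*y + 2.
Note: deg(f) ≤ deg(F) = 3; strict inequality happens when F is divisible by Z (lost terms).


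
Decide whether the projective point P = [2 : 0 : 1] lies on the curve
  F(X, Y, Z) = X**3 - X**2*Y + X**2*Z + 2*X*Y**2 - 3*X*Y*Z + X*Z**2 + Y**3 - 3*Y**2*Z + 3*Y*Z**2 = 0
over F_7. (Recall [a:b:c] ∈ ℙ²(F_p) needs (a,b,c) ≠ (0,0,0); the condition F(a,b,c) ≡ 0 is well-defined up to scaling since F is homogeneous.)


F(2,0,1) ≡ 0 (mod 7); P is on the curve.

Evaluate F(2, 0, 1) term-by-term (mod 7).
  X**3 ↦ 1·8·1·1 = 8
  -X**2*Y ↦ -1·4·0·1 = 0
  X**2*Z ↦ 1·4·1·1 = 4
  2*X*Y**2 ↦ 2·2·0·1 = 0
  -3*X*Y*Z ↦ -3·2·0·1 = 0
  X*Z**2 ↦ 1·2·1·1 = 2
  Y**3 ↦ 1·1·0·1 = 0
  -3*Y**2*Z ↦ -3·1·0·1 = 0
  3*Y*Z**2 ↦ 3·1·0·1 = 0
Sum: F(2, 0, 1) = (8) + (0) + (4) + (0) + (0) + (2) + (0) + (0) + (0) = 14.
Reducing mod 7: 14 ≡ 0 (mod 7).
Since F(a, b, c) ≡ 0 (mod 7), P lies on the curve.


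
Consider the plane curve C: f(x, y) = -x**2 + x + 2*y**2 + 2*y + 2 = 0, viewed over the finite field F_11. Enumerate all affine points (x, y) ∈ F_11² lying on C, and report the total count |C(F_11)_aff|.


Affine F_11-points: {(2, 0), (2, 10), (3, 1), (3, 9), (5, 4), (5, 6), (7, 4), (7, 6), (9, 1), (9, 9), (10, 0), (10, 10)}; count = 12.

For each of the 121 pairs (x, y) ∈ F_11², evaluate f(x, y) mod 11. Record the zeros.
  x = 0: [0↦2, 1↦6, 2↦3, 3↦4, 4↦9, 5↦7, 6↦9, 7↦4, 8↦3, 9↦6, 10↦2]  zeros at y ∈ ∅
  x = 1: [0↦2, 1↦6, 2↦3, 3↦4, 4↦9, 5↦7, 6↦9, 7↦4, 8↦3, 9↦6, 10↦2]  zeros at y ∈ ∅
  x = 2: [0↦0, 1↦4, 2↦1, 3↦2, 4↦7, 5↦5, 6↦7, 7↦2, 8↦1, 9↦4, 10↦0]  zeros at y ∈ {0, 10}
  x = 3: [0↦7, 1↦0, 2↦8, 3↦9, 4↦3, 5↦1, 6↦3, 7↦9, 8↦8, 9↦0, 10↦7]  zeros at y ∈ {1, 9}
  x = 4: [0↦1, 1↦5, 2↦2, 3↦3, 4↦8, 5↦6, 6↦8, 7↦3, 8↦2, 9↦5, 10↦1]  zeros at y ∈ ∅
  x = 5: [0↦4, 1↦8, 2↦5, 3↦6, 4↦0, 5↦9, 6↦0, 7↦6, 8↦5, 9↦8, 10↦4]  zeros at y ∈ {4, 6}
  x = 6: [0↦5, 1↦9, 2↦6, 3↦7, 4↦1, 5↦10, 6↦1, 7↦7, 8↦6, 9↦9, 10↦5]  zeros at y ∈ ∅
  x = 7: [0↦4, 1↦8, 2↦5, 3↦6, 4↦0, 5↦9, 6↦0, 7↦6, 8↦5, 9↦8, 10↦4]  zeros at y ∈ {4, 6}
  x = 8: [0↦1, 1↦5, 2↦2, 3↦3, 4↦8, 5↦6, 6↦8, 7↦3, 8↦2, 9↦5, 10↦1]  zeros at y ∈ ∅
  x = 9: [0↦7, 1↦0, 2↦8, 3↦9, 4↦3, 5↦1, 6↦3, 7↦9, 8↦8, 9↦0, 10↦7]  zeros at y ∈ {1, 9}
  x = 10: [0↦0, 1↦4, 2↦1, 3↦2, 4↦7, 5↦5, 6↦7, 7↦2, 8↦1, 9↦4, 10↦0]  zeros at y ∈ {0, 10}
Collecting zeros: affine points = {(2, 0), (2, 10), (3, 1), (3, 9), (5, 4), (5, 6), (7, 4), (7, 6), (9, 1), (9, 9), (10, 0), (10, 10)}.
Total count |C(F_11)_aff| = 12.


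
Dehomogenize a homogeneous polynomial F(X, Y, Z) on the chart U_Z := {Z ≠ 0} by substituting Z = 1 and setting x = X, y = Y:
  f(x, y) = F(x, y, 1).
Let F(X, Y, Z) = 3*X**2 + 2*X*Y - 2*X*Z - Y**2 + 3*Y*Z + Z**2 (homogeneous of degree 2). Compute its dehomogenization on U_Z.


f(x, y) = 3*x**2 + 2*x*y - 2*x - y**2 + 3*y + 1

On U_Z we set Z = 1. Each monomial c·X^i·Y^j·Z^k in F becomes c·x^i·y^j·1^k = c·x^i·y^j.
Substituting Z = 1: F(X, Y, 1) = 3*x**2 + 2*x*y - 2*x - y**2 + 3*y + 1.
Note: deg(f) ≤ deg(F) = 2; strict inequality happens when F is divisible by Z (lost terms).


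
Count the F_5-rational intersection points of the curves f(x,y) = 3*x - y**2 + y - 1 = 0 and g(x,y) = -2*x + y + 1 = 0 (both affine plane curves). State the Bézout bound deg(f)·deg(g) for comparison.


Common zeros: ∅; count = 0; Bézout bound = 2.

deg(f) = 2, deg(g) = 1, so Bézout bound = 2.
Scan x ∈ F_5. For each x, list the y ∈ F_5 with f(x, y) ≡ 0 and those with g(x, y) ≡ 0 (mod 5); the common zeros in that column are the intersection.
  x = 0: f ≡ 0 at y ∈ ∅; g ≡ 0 at y ∈ {4}; common: ∅.
  x = 1: f ≡ 0 at y ∈ {2, 4}; g ≡ 0 at y ∈ {1}; common: ∅.
  x = 2: f ≡ 0 at y ∈ {0, 1}; g ≡ 0 at y ∈ {3}; common: ∅.
  x = 3: f ≡ 0 at y ∈ ∅; g ≡ 0 at y ∈ {0}; common: ∅.
  x = 4: f ≡ 0 at y ∈ {3}; g ≡ 0 at y ∈ {2}; common: ∅.
Collecting: common zeros = ∅, so the count is 0.
Comparison with the Bézout bound: 0 ≤ 2 = deg(f)·deg(g), as expected for curves with no common component (the affine F_5-count falls short of the bound because intersections may lie at infinity, over extension fields, or carry multiplicity).


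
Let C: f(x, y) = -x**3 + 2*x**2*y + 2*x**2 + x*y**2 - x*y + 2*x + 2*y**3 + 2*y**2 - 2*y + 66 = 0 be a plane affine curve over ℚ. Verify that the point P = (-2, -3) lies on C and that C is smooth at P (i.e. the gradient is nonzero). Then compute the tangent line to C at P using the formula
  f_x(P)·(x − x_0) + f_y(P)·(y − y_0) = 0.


Tangent line at P: 18*x + 62*y + 222 = 0.

Step 1: f(-2, -3) = 0, so P lies on C.
Step 2: partial derivatives
  f_x(x, y) = -3*x**2 + 4*x*y + 4*x + y**2 - y + 2, f_y(x, y) = 2*x**2 + 2*x*y - x + 6*y**2 + 4*y - 2.
  f_x(P) = 18, f_y(P) = 62 (gradient nonzero, so P is smooth).
Step 3: tangent line at P: 18·(x − -2) + 62·(y − -3) = 0.
Expanding: 18*x + 62*y + 222 = 0.


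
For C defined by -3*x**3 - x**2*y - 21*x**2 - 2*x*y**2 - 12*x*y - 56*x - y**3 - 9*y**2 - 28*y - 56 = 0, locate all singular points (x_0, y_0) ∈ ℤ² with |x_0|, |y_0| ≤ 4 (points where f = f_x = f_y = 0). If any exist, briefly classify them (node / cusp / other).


Singular points: {(-2, -2)}; classification: node.

Compute partial derivatives:
  f_x = -9*x**2 - 2*x*y - 42*x - 2*y**2 - 12*y - 56.
  f_y = -x**2 - 4*x*y - 12*x - 3*y**2 - 18*y - 28.
Scan x_0 ∈ {−4, ..., 4}. For each x_0, f_y(x_0, y) is a polynomial in y; find its integer roots y ∈ {−4, ..., 4}, then test f_x and f at those candidates.
  x = -4: f_y(-4, y) = -3*y**2 - 2*y + 4; no integer root y with |y| ≤ 4.
  x = -3: f_y(-3, y) = -3*y**2 - 6*y - 1; no integer root y with |y| ≤ 4.
  x = -2: f_y(-2, y) = -3*y**2 - 10*y - 8; vanishes at y ∈ {-2}. (-2, -2): f_x = 0, f = 0 — SINGULAR.
  x = -1: f_y(-1, y) = -3*y**2 - 14*y - 17; no integer root y with |y| ≤ 4.
  x = 0: f_y(0, y) = -3*y**2 - 18*y - 28; no integer root y with |y| ≤ 4.
  x = 1: f_y(1, y) = -3*y**2 - 22*y - 41; no integer root y with |y| ≤ 4.
  x = 2: f_y(2, y) = -3*y**2 - 26*y - 56; vanishes at y ∈ {-4}. (2, -4): f_x = -144 ≠ 0.
  x = 3: f_y(3, y) = -3*y**2 - 30*y - 73; no integer root y with |y| ≤ 4.
  x = 4: f_y(4, y) = -3*y**2 - 34*y - 92; no integer root y with |y| ≤ 4.
Only singular point on the grid: (-2, -2).
Classify: substitute x = -2 + u, y = -2 + v and expand: f = -3*u**3 - u**2*v - u**2 - 2*u*v**2 - v**3 + v**2.
No constant or linear terms (consistent with a singular point). Quadratic part: -u**2 + v**2. Cubic part: -3*u**3 - u**2*v - 2*u*v**2 - v**3.
The quadratic part v**2 - u**2 = (v − u)(v + u) splits into two distinct linear factors, so there are two distinct tangent lines y − -2 = ±(x − -2) — this is a node (ordinary double point).
Classification: node.


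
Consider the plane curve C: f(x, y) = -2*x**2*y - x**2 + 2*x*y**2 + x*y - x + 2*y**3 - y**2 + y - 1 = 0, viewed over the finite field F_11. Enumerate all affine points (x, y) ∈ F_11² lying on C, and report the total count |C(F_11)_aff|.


Affine F_11-points: {(1, 1), (2, 2), (3, 3), (4, 10), (5, 9), (7, 1), (7, 10), (8, 9), (9, 5)}; count = 9.

For each of the 121 pairs (x, y) ∈ F_11², evaluate f(x, y) mod 11. Record the zeros.
  x = 0: [0↦10, 1↦1, 2↦2, 3↦3, 4↦5, 5↦9, 6↦5, 7↦5, 8↦10, 9↦10, 10↦6]  zeros at y ∈ ∅
  x = 1: [0↦8, 1↦0, 2↦6, 3↦5, 4↦9, 5↦8, 6↦3, 7↦6, 8↦7, 9↦7, 10↦7]  zeros at y ∈ {1}
  x = 2: [0↦4, 1↦4, 2↦0, 3↦4, 4↦6, 5↦7, 6↦8, 7↦10, 8↦3, 9↦10, 10↦10]  zeros at y ∈ {2}
  x = 3: [0↦9, 1↦2, 2↦6, 3↦0, 4↦7, 5↦6, 6↦9, 7↦6, 8↦9, 9↦8, 10↦4]  zeros at y ∈ {3}
  x = 4: [0↦1, 1↦5, 2↦2, 3↦4, 4↦1, 5↦5, 6↦6, 7↦5, 8↦3, 9↦1, 10↦0]  zeros at y ∈ {10}
  x = 5: [0↦2, 1↦2, 2↦10, 3↦5, 4↦10, 5↦4, 6↦10, 7↦7, 8↦7, 9↦0, 10↦9]  zeros at y ∈ {9}
  x = 6: [0↦1, 1↦4, 2↦8, 3↦3, 4↦1, 5↦3, 6↦10, 7↦1, 8↦10, 9↦5, 10↦9]  zeros at y ∈ ∅
  x = 7: [0↦9, 1↦0, 2↦7, 3↦9, 4↦7, 5↦2, 6↦6, 7↦9, 8↦1, 9↦5, 10↦0]  zeros at y ∈ {1, 10}
  x = 8: [0↦4, 1↦1, 2↦7, 3↦1, 4↦6, 5↦1, 6↦9, 7↦9, 8↦2, 9↦0, 10↦4]  zeros at y ∈ {9}
  x = 9: [0↦8, 1↦7, 2↦8, 3↦1, 4↦9, 5↦0, 6↦8, 7↦1, 8↦2, 9↦1, 10↦10]  zeros at y ∈ {5}
  x = 10: [0↦10, 1↦7, 2↦10, 3↦9, 4↦5, 5↦10, 6↦3, 7↦7, 8↦1, 9↦8, 10↦7]  zeros at y ∈ ∅
Collecting zeros: affine points = {(1, 1), (2, 2), (3, 3), (4, 10), (5, 9), (7, 1), (7, 10), (8, 9), (9, 5)}.
Total count |C(F_11)_aff| = 9.


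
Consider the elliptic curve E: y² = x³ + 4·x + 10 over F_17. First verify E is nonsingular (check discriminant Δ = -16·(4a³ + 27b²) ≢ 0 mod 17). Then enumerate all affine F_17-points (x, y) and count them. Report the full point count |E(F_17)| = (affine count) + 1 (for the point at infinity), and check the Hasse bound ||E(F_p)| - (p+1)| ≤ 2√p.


Affine points = {(1, 7), (1, 10), (2, 3), (2, 14), (3, 7), (3, 10), (5, 6), (5, 11), (10, 8), (10, 9), (11, 5), (11, 12), (12, 1), (12, 16), (13, 7), (13, 10)}; affine count = 16; |E(F_17)| = 17.

Discriminant check: Δ ∝ 4a³ + 27b² = 4·4³ + 27·10² = 4·64 + 27·100 ≡ 15 (mod 17). Nonzero ⇒ E is nonsingular.
For each x ∈ F_17, compute rhs = x³ + 4·x + 10 mod 17, then count y ∈ F_17 with y² ≡ rhs.
  x = 0: rhs = 10, matching y values: none (0 points).
  x = 1: rhs = 15, matching y values: 7, 10 (2 points).
  x = 2: rhs = 9, matching y values: 3, 14 (2 points).
  x = 3: rhs = 15, matching y values: 7, 10 (2 points).
  x = 4: rhs = 5, matching y values: none (0 points).
  x = 5: rhs = 2, matching y values: 6, 11 (2 points).
  x = 6: rhs = 12, matching y values: none (0 points).
  x = 7: rhs = 7, matching y values: none (0 points).
  x = 8: rhs = 10, matching y values: none (0 points).
  x = 9: rhs = 10, matching y values: none (0 points).
  x = 10: rhs = 13, matching y values: 8, 9 (2 points).
  x = 11: rhs = 8, matching y values: 5, 12 (2 points).
  x = 12: rhs = 1, matching y values: 1, 16 (2 points).
  x = 13: rhs = 15, matching y values: 7, 10 (2 points).
  x = 14: rhs = 5, matching y values: none (0 points).
  x = 15: rhs = 11, matching y values: none (0 points).
  x = 16: rhs = 5, matching y values: none (0 points).
Total affine count: 16.
Full point count |E(F_17)| = 16 + 1 = 17.
Hasse bound: |17 − (17+1)| = |-1| = 1 ≤ 2√17 ≈ 8.2462 ✓.


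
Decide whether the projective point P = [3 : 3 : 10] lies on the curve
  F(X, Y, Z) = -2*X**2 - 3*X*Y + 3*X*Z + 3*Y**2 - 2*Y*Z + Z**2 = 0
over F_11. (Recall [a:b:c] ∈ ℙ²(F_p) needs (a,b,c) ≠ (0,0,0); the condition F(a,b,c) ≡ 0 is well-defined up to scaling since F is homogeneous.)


F(3,3,10) ≡ 2 (mod 11); P is NOT on the curve.

Evaluate F(3, 3, 10) term-by-term (mod 11).
  -2*X**2 ↦ -2·9·1·1 = -18
  -3*X*Y ↦ -3·3·3·1 = -27
  3*X*Z ↦ 3·3·1·10 = 90
  3*Y**2 ↦ 3·1·9·1 = 27
  -2*Y*Z ↦ -2·1·3·10 = -60
  Z**2 ↦ 1·1·1·100 = 100
Sum: F(3, 3, 10) = (-18) + (-27) + (90) + (27) + (-60) + (100) = 112.
Reducing mod 11: 112 ≡ 2 (mod 11).
Since F(a, b, c) ≡ 2 ≠ 0 (mod 11), P does NOT lie on the curve.


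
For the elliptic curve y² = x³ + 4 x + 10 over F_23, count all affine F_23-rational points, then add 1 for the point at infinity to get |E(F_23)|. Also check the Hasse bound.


Affine points = {(2, 7), (2, 16), (3, 7), (3, 16), (7, 6), (7, 17), (8, 5), (8, 18), (9, 4), (9, 19), (14, 2), (14, 21), (15, 8), (15, 15), (17, 0), (18, 7), (18, 16)}; affine count = 17; |E(F_23)| = 18.

Discriminant check: Δ ∝ 4a³ + 27b² = 4·4³ + 27·10² = 4·64 + 27·100 ≡ 12 (mod 23). Nonzero ⇒ E is nonsingular.
For each x ∈ F_23, compute rhs = x³ + 4·x + 10 mod 23, then count y ∈ F_23 with y² ≡ rhs.
  x = 0: rhs = 10, matching y values: none (0 points).
  x = 1: rhs = 15, matching y values: none (0 points).
  x = 2: rhs = 3, matching y values: 7, 16 (2 points).
  x = 3: rhs = 3, matching y values: 7, 16 (2 points).
  x = 4: rhs = 21, matching y values: none (0 points).
  x = 5: rhs = 17, matching y values: none (0 points).
  x = 6: rhs = 20, matching y values: none (0 points).
  x = 7: rhs = 13, matching y values: 6, 17 (2 points).
  x = 8: rhs = 2, matching y values: 5, 18 (2 points).
  x = 9: rhs = 16, matching y values: 4, 19 (2 points).
  x = 10: rhs = 15, matching y values: none (0 points).
  x = 11: rhs = 5, matching y values: none (0 points).
  x = 12: rhs = 15, matching y values: none (0 points).
  x = 13: rhs = 5, matching y values: none (0 points).
  x = 14: rhs = 4, matching y values: 2, 21 (2 points).
  x = 15: rhs = 18, matching y values: 8, 15 (2 points).
  x = 16: rhs = 7, matching y values: none (0 points).
  x = 17: rhs = 0, matching y values: 0 (1 points).
  x = 18: rhs = 3, matching y values: 7, 16 (2 points).
  x = 19: rhs = 22, matching y values: none (0 points).
  x = 20: rhs = 17, matching y values: none (0 points).
  x = 21: rhs = 17, matching y values: none (0 points).
  x = 22: rhs = 5, matching y values: none (0 points).
Total affine count: 17.
Full point count |E(F_23)| = 17 + 1 = 18.
Hasse bound: |18 − (23+1)| = |-6| = 6 ≤ 2√23 ≈ 9.5917 ✓.


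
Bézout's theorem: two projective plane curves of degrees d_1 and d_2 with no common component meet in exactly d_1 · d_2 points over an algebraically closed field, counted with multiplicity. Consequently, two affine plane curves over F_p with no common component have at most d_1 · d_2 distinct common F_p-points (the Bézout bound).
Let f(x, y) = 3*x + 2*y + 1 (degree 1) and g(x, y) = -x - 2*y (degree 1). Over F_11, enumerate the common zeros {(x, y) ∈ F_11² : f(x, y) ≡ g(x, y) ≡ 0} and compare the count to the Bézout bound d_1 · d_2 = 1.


Common zeros: {(5, 3)}; count = 1; Bézout bound = 1.

deg(f) = 1, deg(g) = 1, so Bézout bound = 1.
Scan x ∈ F_11. For each x, list the y ∈ F_11 with f(x, y) ≡ 0 and those with g(x, y) ≡ 0 (mod 11); the common zeros in that column are the intersection.
  x = 0: f ≡ 0 at y ∈ {5}; g ≡ 0 at y ∈ {0}; common: ∅.
  x = 1: f ≡ 0 at y ∈ {9}; g ≡ 0 at y ∈ {5}; common: ∅.
  x = 2: f ≡ 0 at y ∈ {2}; g ≡ 0 at y ∈ {10}; common: ∅.
  x = 3: f ≡ 0 at y ∈ {6}; g ≡ 0 at y ∈ {4}; common: ∅.
  x = 4: f ≡ 0 at y ∈ {10}; g ≡ 0 at y ∈ {9}; common: ∅.
  x = 5: f ≡ 0 at y ∈ {3}; g ≡ 0 at y ∈ {3}; common: {3}.
  x = 6: f ≡ 0 at y ∈ {7}; g ≡ 0 at y ∈ {8}; common: ∅.
  x = 7: f ≡ 0 at y ∈ {0}; g ≡ 0 at y ∈ {2}; common: ∅.
  x = 8: f ≡ 0 at y ∈ {4}; g ≡ 0 at y ∈ {7}; common: ∅.
  x = 9: f ≡ 0 at y ∈ {8}; g ≡ 0 at y ∈ {1}; common: ∅.
  x = 10: f ≡ 0 at y ∈ {1}; g ≡ 0 at y ∈ {6}; common: ∅.
Collecting: common zeros = {(5, 3)}, so the count is 1.
Comparison with the Bézout bound: 1 ≤ 1 = deg(f)·deg(g), as expected for curves with no common component (the bound is attained).


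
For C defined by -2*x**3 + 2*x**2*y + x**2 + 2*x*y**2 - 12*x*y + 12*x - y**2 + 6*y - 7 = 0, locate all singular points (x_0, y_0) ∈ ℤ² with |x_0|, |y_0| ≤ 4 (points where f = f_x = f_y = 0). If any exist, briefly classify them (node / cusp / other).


Singular points: {(1, 2)}; classification: node.

Compute partial derivatives:
  f_x = -6*x**2 + 4*x*y + 2*x + 2*y**2 - 12*y + 12.
  f_y = 2*x**2 + 4*x*y - 12*x - 2*y + 6.
Scan x_0 ∈ {−4, ..., 4}. For each x_0, f_y(x_0, y) is a polynomial in y; find its integer roots y ∈ {−4, ..., 4}, then test f_x and f at those candidates.
  x = -4: f_y(-4, y) = 86 - 18*y; no integer root y with |y| ≤ 4.
  x = -3: f_y(-3, y) = 60 - 14*y; no integer root y with |y| ≤ 4.
  x = -2: f_y(-2, y) = 38 - 10*y; no integer root y with |y| ≤ 4.
  x = -1: f_y(-1, y) = 20 - 6*y; no integer root y with |y| ≤ 4.
  x = 0: f_y(0, y) = 6 - 2*y; vanishes at y ∈ {3}. (0, 3): f_x = -6 ≠ 0.
  x = 1: f_y(1, y) = 2*y - 4; vanishes at y ∈ {2}. (1, 2): f_x = 0, f = 0 — SINGULAR.
  x = 2: f_y(2, y) = 6*y - 10; no integer root y with |y| ≤ 4.
  x = 3: f_y(3, y) = 10*y - 12; no integer root y with |y| ≤ 4.
  x = 4: f_y(4, y) = 14*y - 10; no integer root y with |y| ≤ 4.
Only singular point on the grid: (1, 2).
Classify: substitute x = 1 + u, y = 2 + v and expand: f = -2*u**3 + 2*u**2*v - u**2 + 2*u*v**2 + v**2.
No constant or linear terms (consistent with a singular point). Quadratic part: -u**2 + v**2. Cubic part: -2*u**3 + 2*u**2*v + 2*u*v**2.
The quadratic part v**2 - u**2 = (v − u)(v + u) splits into two distinct linear factors, so there are two distinct tangent lines y − 2 = ±(x − 1) — this is a node (ordinary double point).
Classification: node.


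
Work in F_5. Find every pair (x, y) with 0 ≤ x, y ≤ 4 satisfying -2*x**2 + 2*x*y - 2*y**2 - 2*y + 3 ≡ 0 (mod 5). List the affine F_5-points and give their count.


Affine F_5-points: {(2, 0), (2, 1), (3, 0), (3, 2), (4, 1), (4, 2)}; count = 6.

For each of the 25 pairs (x, y) ∈ F_5², evaluate f(x, y) mod 5. Record the zeros.
  x = 0: [0↦3, 1↦4, 2↦1, 3↦4, 4↦3]  zeros at y ∈ ∅
  x = 1: [0↦1, 1↦4, 2↦3, 3↦3, 4↦4]  zeros at y ∈ ∅
  x = 2: [0↦0, 1↦0, 2↦1, 3↦3, 4↦1]  zeros at y ∈ {0, 1}
  x = 3: [0↦0, 1↦2, 2↦0, 3↦4, 4↦4]  zeros at y ∈ {0, 2}
  x = 4: [0↦1, 1↦0, 2↦0, 3↦1, 4↦3]  zeros at y ∈ {1, 2}
Collecting zeros: affine points = {(2, 0), (2, 1), (3, 0), (3, 2), (4, 1), (4, 2)}.
Total count |C(F_5)_aff| = 6.


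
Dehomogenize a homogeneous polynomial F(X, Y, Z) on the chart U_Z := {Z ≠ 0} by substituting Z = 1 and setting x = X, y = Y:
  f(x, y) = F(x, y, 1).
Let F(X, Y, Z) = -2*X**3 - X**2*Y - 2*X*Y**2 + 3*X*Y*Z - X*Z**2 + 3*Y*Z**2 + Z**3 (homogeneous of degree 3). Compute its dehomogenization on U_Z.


f(x, y) = -2*x**3 - x**2*y - 2*x*y**2 + 3*x*y - x + 3*y + 1

On U_Z we set Z = 1. Each monomial c·X^i·Y^j·Z^k in F becomes c·x^i·y^j·1^k = c·x^i·y^j.
Substituting Z = 1: F(X, Y, 1) = -2*x**3 - x**2*y - 2*x*y**2 + 3*x*y - x + 3*y + 1.
Note: deg(f) ≤ deg(F) = 3; strict inequality happens when F is divisible by Z (lost terms).


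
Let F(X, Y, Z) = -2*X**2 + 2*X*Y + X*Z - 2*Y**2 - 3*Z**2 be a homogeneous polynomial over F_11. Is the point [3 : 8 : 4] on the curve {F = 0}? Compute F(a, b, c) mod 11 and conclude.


F(3,8,4) ≡ 9 (mod 11); P is NOT on the curve.

Evaluate F(3, 8, 4) term-by-term (mod 11).
  -2*X**2 ↦ -2·9·1·1 = -18
  2*X*Y ↦ 2·3·8·1 = 48
  X*Z ↦ 1·3·1·4 = 12
  -2*Y**2 ↦ -2·1·64·1 = -128
  -3*Z**2 ↦ -3·1·1·16 = -48
Sum: F(3, 8, 4) = (-18) + (48) + (12) + (-128) + (-48) = -134.
Reducing mod 11: -134 ≡ 9 (mod 11).
Since F(a, b, c) ≡ 9 ≠ 0 (mod 11), P does NOT lie on the curve.


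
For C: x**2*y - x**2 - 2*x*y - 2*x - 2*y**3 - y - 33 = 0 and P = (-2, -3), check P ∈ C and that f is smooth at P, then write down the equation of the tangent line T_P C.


Tangent line at P: 20*x - 47*y - 101 = 0.

Step 1: f(-2, -3) = 0, so P lies on C.
Step 2: partial derivatives
  f_x(x, y) = 2*x*y - 2*x - 2*y - 2, f_y(x, y) = x**2 - 2*x - 6*y**2 - 1.
  f_x(P) = 20, f_y(P) = -47 (gradient nonzero, so P is smooth).
Step 3: tangent line at P: 20·(x − -2) + -47·(y − -3) = 0.
Expanding: 20*x - 47*y - 101 = 0.


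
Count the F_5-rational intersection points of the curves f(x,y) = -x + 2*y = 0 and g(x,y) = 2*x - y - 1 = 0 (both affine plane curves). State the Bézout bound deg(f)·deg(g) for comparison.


Common zeros: {(4, 2)}; count = 1; Bézout bound = 1.

deg(f) = 1, deg(g) = 1, so Bézout bound = 1.
Scan x ∈ F_5. For each x, list the y ∈ F_5 with f(x, y) ≡ 0 and those with g(x, y) ≡ 0 (mod 5); the common zeros in that column are the intersection.
  x = 0: f ≡ 0 at y ∈ {0}; g ≡ 0 at y ∈ {4}; common: ∅.
  x = 1: f ≡ 0 at y ∈ {3}; g ≡ 0 at y ∈ {1}; common: ∅.
  x = 2: f ≡ 0 at y ∈ {1}; g ≡ 0 at y ∈ {3}; common: ∅.
  x = 3: f ≡ 0 at y ∈ {4}; g ≡ 0 at y ∈ {0}; common: ∅.
  x = 4: f ≡ 0 at y ∈ {2}; g ≡ 0 at y ∈ {2}; common: {2}.
Collecting: common zeros = {(4, 2)}, so the count is 1.
Comparison with the Bézout bound: 1 ≤ 1 = deg(f)·deg(g), as expected for curves with no common component (the bound is attained).


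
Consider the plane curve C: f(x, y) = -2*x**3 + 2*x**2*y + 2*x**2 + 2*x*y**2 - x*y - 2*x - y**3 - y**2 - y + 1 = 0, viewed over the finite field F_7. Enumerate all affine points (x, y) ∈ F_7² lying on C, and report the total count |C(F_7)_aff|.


Affine F_7-points: {(0, 5), (1, 4), (2, 4), (3, 6), (4, 1), (4, 3), (6, 0)}; count = 7.

For each of the 49 pairs (x, y) ∈ F_7², evaluate f(x, y) mod 7. Record the zeros.
  x = 0: [0↦1, 1↦5, 2↦1, 3↦4, 4↦1, 5↦0, 6↦2]  zeros at y ∈ {5}
  x = 1: [0↦6, 1↦6, 2↦2, 3↦2, 4↦0, 5↦4, 6↦1]  zeros at y ∈ {4}
  x = 2: [0↦3, 1↦3, 2↦3, 3↦4, 4↦0, 5↦6, 6↦2]  zeros at y ∈ {4}
  x = 3: [0↦1, 1↦5, 2↦6, 3↦5, 4↦3, 5↦1, 6↦0]  zeros at y ∈ {6}
  x = 4: [0↦2, 1↦0, 2↦6, 3↦0, 4↦4, 5↦5, 6↦4]  zeros at y ∈ {1, 3}
  x = 5: [0↦1, 1↦4, 2↦5, 3↦5, 4↦5, 5↦6, 6↦2]  zeros at y ∈ ∅
  x = 6: [0↦0, 1↦5, 2↦5, 3↦1, 4↦1, 5↦6, 6↦3]  zeros at y ∈ {0}
Collecting zeros: affine points = {(0, 5), (1, 4), (2, 4), (3, 6), (4, 1), (4, 3), (6, 0)}.
Total count |C(F_7)_aff| = 7.


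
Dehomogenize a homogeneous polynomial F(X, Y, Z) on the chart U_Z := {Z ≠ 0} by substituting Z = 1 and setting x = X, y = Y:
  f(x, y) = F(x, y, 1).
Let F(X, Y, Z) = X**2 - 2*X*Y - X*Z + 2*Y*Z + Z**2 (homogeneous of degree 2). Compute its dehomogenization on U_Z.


f(x, y) = x**2 - 2*x*y - x + 2*y + 1

On U_Z we set Z = 1. Each monomial c·X^i·Y^j·Z^k in F becomes c·x^i·y^j·1^k = c·x^i·y^j.
Substituting Z = 1: F(X, Y, 1) = x**2 - 2*x*y - x + 2*y + 1.
Note: deg(f) ≤ deg(F) = 2; strict inequality happens when F is divisible by Z (lost terms).


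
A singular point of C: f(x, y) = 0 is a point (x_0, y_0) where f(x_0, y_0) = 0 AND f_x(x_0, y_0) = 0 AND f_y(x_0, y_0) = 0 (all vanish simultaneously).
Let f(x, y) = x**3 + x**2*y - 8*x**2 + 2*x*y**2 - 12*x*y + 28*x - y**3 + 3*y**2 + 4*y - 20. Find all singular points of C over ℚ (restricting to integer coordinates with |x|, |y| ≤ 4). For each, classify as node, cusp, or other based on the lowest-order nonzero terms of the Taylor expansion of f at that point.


Singular points: {(2, 2)}; classification: cusp.

Compute partial derivatives:
  f_x = 3*x**2 + 2*x*y - 16*x + 2*y**2 - 12*y + 28.
  f_y = x**2 + 4*x*y - 12*x - 3*y**2 + 6*y + 4.
Scan x_0 ∈ {−4, ..., 4}. For each x_0, f_y(x_0, y) is a polynomial in y; find its integer roots y ∈ {−4, ..., 4}, then test f_x and f at those candidates.
  x = -4: f_y(-4, y) = -3*y**2 - 10*y + 68; no integer root y with |y| ≤ 4.
  x = -3: f_y(-3, y) = -3*y**2 - 6*y + 49; no integer root y with |y| ≤ 4.
  x = -2: f_y(-2, y) = -3*y**2 - 2*y + 32; no integer root y with |y| ≤ 4.
  x = -1: f_y(-1, y) = -3*y**2 + 2*y + 17; no integer root y with |y| ≤ 4.
  x = 0: f_y(0, y) = -3*y**2 + 6*y + 4; no integer root y with |y| ≤ 4.
  x = 1: f_y(1, y) = -3*y**2 + 10*y - 7; vanishes at y ∈ {1}. (1, 1): f_x = 7 ≠ 0.
  x = 2: f_y(2, y) = -3*y**2 + 14*y - 16; vanishes at y ∈ {2}. (2, 2): f_x = 0, f = 0 — SINGULAR.
  x = 3: f_y(3, y) = -3*y**2 + 18*y - 23; no integer root y with |y| ≤ 4.
  x = 4: f_y(4, y) = -3*y**2 + 22*y - 28; no integer root y with |y| ≤ 4.
Only singular point on the grid: (2, 2).
Classify: substitute x = 2 + u, y = 2 + v and expand: f = u**3 + u**2*v + 2*u*v**2 - v**3 + v**2.
No constant or linear terms (consistent with a singular point). Quadratic part: v**2. Cubic part: u**3 + u**2*v + 2*u*v**2 - v**3.
The quadratic part v**2 is a perfect square, so there is a single (double) tangent line v = 0, i.e. y = 2. Restricting the cubic part to that line (v = 0) leaves u**3 ≠ 0, so f is not divisible by v and the branch is v² ≈ -u**3 to lowest order — this is a cusp.
Classification: cusp.


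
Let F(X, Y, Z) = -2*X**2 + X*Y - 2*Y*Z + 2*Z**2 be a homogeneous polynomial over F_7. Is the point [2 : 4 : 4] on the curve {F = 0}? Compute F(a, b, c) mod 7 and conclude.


F(2,4,4) ≡ 0 (mod 7); P is on the curve.

Evaluate F(2, 4, 4) term-by-term (mod 7).
  -2*X**2 ↦ -2·4·1·1 = -8
  X*Y ↦ 1·2·4·1 = 8
  -2*Y*Z ↦ -2·1·4·4 = -32
  2*Z**2 ↦ 2·1·1·16 = 32
Sum: F(2, 4, 4) = (-8) + (8) + (-32) + (32) = 0.
Reducing mod 7: 0 ≡ 0 (mod 7).
Since F(a, b, c) ≡ 0 (mod 7), P lies on the curve.


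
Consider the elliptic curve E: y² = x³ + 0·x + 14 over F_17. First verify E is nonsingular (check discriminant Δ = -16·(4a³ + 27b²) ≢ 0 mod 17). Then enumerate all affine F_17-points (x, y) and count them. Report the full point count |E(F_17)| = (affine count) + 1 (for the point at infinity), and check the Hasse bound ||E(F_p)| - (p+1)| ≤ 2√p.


Affine points = {(1, 7), (1, 10), (6, 3), (6, 14), (7, 0), (8, 4), (8, 13), (11, 6), (11, 11), (12, 5), (12, 12), (13, 1), (13, 16), (14, 2), (14, 15), (16, 8), (16, 9)}; affine count = 17; |E(F_17)| = 18.

Discriminant check: Δ ∝ 4a³ + 27b² = 4·0³ + 27·14² = 4·0 + 27·196 ≡ 5 (mod 17). Nonzero ⇒ E is nonsingular.
For each x ∈ F_17, compute rhs = x³ + 0·x + 14 mod 17, then count y ∈ F_17 with y² ≡ rhs.
  x = 0: rhs = 14, matching y values: none (0 points).
  x = 1: rhs = 15, matching y values: 7, 10 (2 points).
  x = 2: rhs = 5, matching y values: none (0 points).
  x = 3: rhs = 7, matching y values: none (0 points).
  x = 4: rhs = 10, matching y values: none (0 points).
  x = 5: rhs = 3, matching y values: none (0 points).
  x = 6: rhs = 9, matching y values: 3, 14 (2 points).
  x = 7: rhs = 0, matching y values: 0 (1 points).
  x = 8: rhs = 16, matching y values: 4, 13 (2 points).
  x = 9: rhs = 12, matching y values: none (0 points).
  x = 10: rhs = 11, matching y values: none (0 points).
  x = 11: rhs = 2, matching y values: 6, 11 (2 points).
  x = 12: rhs = 8, matching y values: 5, 12 (2 points).
  x = 13: rhs = 1, matching y values: 1, 16 (2 points).
  x = 14: rhs = 4, matching y values: 2, 15 (2 points).
  x = 15: rhs = 6, matching y values: none (0 points).
  x = 16: rhs = 13, matching y values: 8, 9 (2 points).
Total affine count: 17.
Full point count |E(F_17)| = 17 + 1 = 18.
Hasse bound: |18 − (17+1)| = |0| = 0 ≤ 2√17 ≈ 8.2462 ✓.


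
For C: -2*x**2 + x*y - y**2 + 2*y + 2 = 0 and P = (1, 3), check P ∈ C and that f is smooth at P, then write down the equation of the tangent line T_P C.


Tangent line at P: -x - 3*y + 10 = 0.

Step 1: f(1, 3) = 0, so P lies on C.
Step 2: partial derivatives
  f_x(x, y) = -4*x + y, f_y(x, y) = x - 2*y + 2.
  f_x(P) = -1, f_y(P) = -3 (gradient nonzero, so P is smooth).
Step 3: tangent line at P: -1·(x − 1) + -3·(y − 3) = 0.
Expanding: -x - 3*y + 10 = 0.


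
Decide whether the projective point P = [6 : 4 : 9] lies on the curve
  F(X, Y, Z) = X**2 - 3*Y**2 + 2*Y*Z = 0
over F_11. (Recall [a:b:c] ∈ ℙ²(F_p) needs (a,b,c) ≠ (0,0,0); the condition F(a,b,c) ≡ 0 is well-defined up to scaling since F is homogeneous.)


F(6,4,9) ≡ 5 (mod 11); P is NOT on the curve.

Evaluate F(6, 4, 9) term-by-term (mod 11).
  X**2 ↦ 1·36·1·1 = 36
  -3*Y**2 ↦ -3·1·16·1 = -48
  2*Y*Z ↦ 2·1·4·9 = 72
Sum: F(6, 4, 9) = (36) + (-48) + (72) = 60.
Reducing mod 11: 60 ≡ 5 (mod 11).
Since F(a, b, c) ≡ 5 ≠ 0 (mod 11), P does NOT lie on the curve.


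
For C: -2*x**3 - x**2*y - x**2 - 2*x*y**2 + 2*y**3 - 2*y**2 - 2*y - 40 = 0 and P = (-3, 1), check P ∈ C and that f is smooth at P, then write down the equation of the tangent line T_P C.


Tangent line at P: -44*x + 3*y - 135 = 0.

Step 1: f(-3, 1) = 0, so P lies on C.
Step 2: partial derivatives
  f_x(x, y) = -6*x**2 - 2*x*y - 2*x - 2*y**2, f_y(x, y) = -x**2 - 4*x*y + 6*y**2 - 4*y - 2.
  f_x(P) = -44, f_y(P) = 3 (gradient nonzero, so P is smooth).
Step 3: tangent line at P: -44·(x − -3) + 3·(y − 1) = 0.
Expanding: -44*x + 3*y - 135 = 0.


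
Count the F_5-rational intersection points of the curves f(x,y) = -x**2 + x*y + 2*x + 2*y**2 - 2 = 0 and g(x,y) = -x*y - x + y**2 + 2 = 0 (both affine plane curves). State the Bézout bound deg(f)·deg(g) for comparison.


Common zeros: {(2, 2), (4, 3)}; count = 2; Bézout bound = 4.

deg(f) = 2, deg(g) = 2, so Bézout bound = 4.
Scan x ∈ F_5. For each x, list the y ∈ F_5 with f(x, y) ≡ 0 and those with g(x, y) ≡ 0 (mod 5); the common zeros in that column are the intersection.
  x = 0: f ≡ 0 at y ∈ {1, 4}; g ≡ 0 at y ∈ ∅; common: ∅.
  x = 1: f ≡ 0 at y ∈ {3, 4}; g ≡ 0 at y ∈ ∅; common: ∅.
  x = 2: f ≡ 0 at y ∈ {2}; g ≡ 0 at y ∈ {0, 2}; common: {2}.
  x = 3: f ≡ 0 at y ∈ {0, 1}; g ≡ 0 at y ∈ ∅; common: ∅.
  x = 4: f ≡ 0 at y ∈ {0, 3}; g ≡ 0 at y ∈ {1, 3}; common: {3}.
Collecting: common zeros = {(2, 2), (4, 3)}, so the count is 2.
Comparison with the Bézout bound: 2 ≤ 4 = deg(f)·deg(g), as expected for curves with no common component (the affine F_5-count falls short of the bound because intersections may lie at infinity, over extension fields, or carry multiplicity).


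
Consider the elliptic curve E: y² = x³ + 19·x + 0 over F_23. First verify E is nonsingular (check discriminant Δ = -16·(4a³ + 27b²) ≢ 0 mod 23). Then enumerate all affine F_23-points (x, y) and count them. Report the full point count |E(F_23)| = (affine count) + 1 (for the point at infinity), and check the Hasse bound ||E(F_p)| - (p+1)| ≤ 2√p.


Affine points = {(0, 0), (2, 0), (4, 5), (4, 18), (5, 6), (5, 17), (6, 10), (6, 13), (7, 4), (7, 19), (9, 7), (9, 16), (12, 1), (12, 22), (13, 11), (13, 12), (15, 7), (15, 16), (20, 10), (20, 13), (21, 0), (22, 7), (22, 16)}; affine count = 23; |E(F_23)| = 24.

Discriminant check: Δ ∝ 4a³ + 27b² = 4·19³ + 27·0² = 4·6859 + 27·0 ≡ 20 (mod 23). Nonzero ⇒ E is nonsingular.
For each x ∈ F_23, compute rhs = x³ + 19·x + 0 mod 23, then count y ∈ F_23 with y² ≡ rhs.
  x = 0: rhs = 0, matching y values: 0 (1 points).
  x = 1: rhs = 20, matching y values: none (0 points).
  x = 2: rhs = 0, matching y values: 0 (1 points).
  x = 3: rhs = 15, matching y values: none (0 points).
  x = 4: rhs = 2, matching y values: 5, 18 (2 points).
  x = 5: rhs = 13, matching y values: 6, 17 (2 points).
  x = 6: rhs = 8, matching y values: 10, 13 (2 points).
  x = 7: rhs = 16, matching y values: 4, 19 (2 points).
  x = 8: rhs = 20, matching y values: none (0 points).
  x = 9: rhs = 3, matching y values: 7, 16 (2 points).
  x = 10: rhs = 17, matching y values: none (0 points).
  x = 11: rhs = 22, matching y values: none (0 points).
  x = 12: rhs = 1, matching y values: 1, 22 (2 points).
  x = 13: rhs = 6, matching y values: 11, 12 (2 points).
  x = 14: rhs = 20, matching y values: none (0 points).
  x = 15: rhs = 3, matching y values: 7, 16 (2 points).
  x = 16: rhs = 7, matching y values: none (0 points).
  x = 17: rhs = 15, matching y values: none (0 points).
  x = 18: rhs = 10, matching y values: none (0 points).
  x = 19: rhs = 21, matching y values: none (0 points).
  x = 20: rhs = 8, matching y values: 10, 13 (2 points).
  x = 21: rhs = 0, matching y values: 0 (1 points).
  x = 22: rhs = 3, matching y values: 7, 16 (2 points).
Total affine count: 23.
Full point count |E(F_23)| = 23 + 1 = 24.
Hasse bound: |24 − (23+1)| = |0| = 0 ≤ 2√23 ≈ 9.5917 ✓.


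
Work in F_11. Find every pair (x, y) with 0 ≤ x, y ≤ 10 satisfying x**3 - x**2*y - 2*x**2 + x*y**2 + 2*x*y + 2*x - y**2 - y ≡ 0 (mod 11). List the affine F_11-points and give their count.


Affine F_11-points: {(0, 0), (0, 10), (8, 2), (8, 5), (10, 1), (10, 8)}; count = 6.

For each of the 121 pairs (x, y) ∈ F_11², evaluate f(x, y) mod 11. Record the zeros.
  x = 0: [0↦0, 1↦9, 2↦5, 3↦10, 4↦2, 5↦3, 6↦2, 7↦10, 8↦5, 9↦9, 10↦0]  zeros at y ∈ {0, 10}
  x = 1: [0↦1, 1↦1, 2↦1, 3↦1, 4↦1, 5↦1, 6↦1, 7↦1, 8↦1, 9↦1, 10↦1]  zeros at y ∈ ∅
  x = 2: [0↦4, 1↦4, 2↦6, 3↦10, 4↦5, 5↦2, 6↦1, 7↦2, 8↦5, 9↦10, 10↦6]  zeros at y ∈ ∅
  x = 3: [0↦4, 1↦2, 2↦4, 3↦10, 4↦9, 5↦1, 6↦8, 7↦8, 8↦1, 9↦9, 10↦10]  zeros at y ∈ ∅
  x = 4: [0↦7, 1↦1, 2↦1, 3↦7, 4↦8, 5↦4, 6↦6, 7↦3, 8↦6, 9↦4, 10↦8]  zeros at y ∈ ∅
  x = 5: [0↦8, 1↦7, 2↦3, 3↦7, 4↦8, 5↦6, 6↦1, 7↦4, 8↦4, 9↦1, 10↦6]  zeros at y ∈ ∅
  x = 6: [0↦2, 1↦4, 2↦5, 3↦5, 4↦4, 5↦2, 6↦10, 7↦6, 8↦1, 9↦6, 10↦10]  zeros at y ∈ ∅
  x = 7: [0↦6, 1↦9, 2↦2, 3↦7, 4↦2, 5↦9, 6↦6, 7↦4, 8↦3, 9↦3, 10↦4]  zeros at y ∈ ∅
  x = 8: [0↦4, 1↦6, 2↦0, 3↦8, 4↦8, 5↦0, 6↦6, 7↦4, 8↦5, 9↦9, 10↦5]  zeros at y ∈ {2, 5}
  x = 9: [0↦2, 1↦1, 2↦5, 3↦3, 4↦6, 5↦3, 6↦5, 7↦1, 8↦2, 9↦8, 10↦8]  zeros at y ∈ ∅
  x = 10: [0↦6, 1↦0, 2↦1, 3↦9, 4↦2, 5↦2, 6↦9, 7↦1, 8↦0, 9↦6, 10↦8]  zeros at y ∈ {1, 8}
Collecting zeros: affine points = {(0, 0), (0, 10), (8, 2), (8, 5), (10, 1), (10, 8)}.
Total count |C(F_11)_aff| = 6.
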